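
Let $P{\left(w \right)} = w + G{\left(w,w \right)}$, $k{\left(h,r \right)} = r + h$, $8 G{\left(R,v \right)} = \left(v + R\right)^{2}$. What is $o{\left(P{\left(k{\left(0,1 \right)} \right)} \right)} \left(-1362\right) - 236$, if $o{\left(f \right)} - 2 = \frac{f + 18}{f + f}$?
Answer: $-11813$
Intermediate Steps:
$G{\left(R,v \right)} = \frac{\left(R + v\right)^{2}}{8}$ ($G{\left(R,v \right)} = \frac{\left(v + R\right)^{2}}{8} = \frac{\left(R + v\right)^{2}}{8}$)
$k{\left(h,r \right)} = h + r$
$P{\left(w \right)} = w + \frac{w^{2}}{2}$ ($P{\left(w \right)} = w + \frac{\left(w + w\right)^{2}}{8} = w + \frac{\left(2 w\right)^{2}}{8} = w + \frac{4 w^{2}}{8} = w + \frac{w^{2}}{2}$)
$o{\left(f \right)} = 2 + \frac{18 + f}{2 f}$ ($o{\left(f \right)} = 2 + \frac{f + 18}{f + f} = 2 + \frac{18 + f}{2 f}$)
$o{\left(P{\left(k{\left(0,1 \right)} \right)} \right)} \left(-1362\right) - 236 = \left(\frac{5}{2} + \frac{9}{\frac{1}{2} \left(0 + 1\right) \left(2 + \left(0 + 1\right)\right)}\right) \left(-1362\right) - 236 = \left(\frac{5}{2} + \frac{9}{\frac{1}{2} \cdot 1 \left(2 + 1\right)}\right) \left(-1362\right) - 236 = \left(\frac{5}{2} + \frac{9}{\frac{1}{2} \cdot 1 \cdot 3}\right) \left(-1362\right) - 236 = \left(\frac{5}{2} + \frac{9}{\frac{3}{2}}\right) \left(-1362\right) - 236 = \left(\frac{5}{2} + 9 \cdot \frac{2}{3}\right) \left(-1362\right) - 236 = \left(\frac{5}{2} + 6\right) \left(-1362\right) - 236 = \frac{17}{2} \left(-1362\right) - 236 = -11577 - 236 = -11813$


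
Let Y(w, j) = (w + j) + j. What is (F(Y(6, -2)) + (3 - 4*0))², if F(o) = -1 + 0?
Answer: 4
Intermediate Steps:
Y(w, j) = w + 2*j (Y(w, j) = (j + w) + j = w + 2*j)
F(o) = -1
(F(Y(6, -2)) + (3 - 4*0))² = (-1 + (3 - 4*0))² = (-1 + (3 + 0))² = (-1 + 3)² = 2² = 4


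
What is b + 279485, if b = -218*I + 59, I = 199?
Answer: 236162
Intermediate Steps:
b = -43323 (b = -218*199 + 59 = -43382 + 59 = -43323)
b + 279485 = -43323 + 279485 = 236162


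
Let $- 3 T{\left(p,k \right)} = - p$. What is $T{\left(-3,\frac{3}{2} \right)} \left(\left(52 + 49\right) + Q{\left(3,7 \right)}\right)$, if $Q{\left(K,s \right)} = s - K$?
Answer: $-105$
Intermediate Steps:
$T{\left(p,k \right)} = \frac{p}{3}$ ($T{\left(p,k \right)} = - \frac{\left(-1\right) p}{3} = \frac{p}{3}$)
$T{\left(-3,\frac{3}{2} \right)} \left(\left(52 + 49\right) + Q{\left(3,7 \right)}\right) = \frac{1}{3} \left(-3\right) \left(\left(52 + 49\right) + \left(7 - 3\right)\right) = - (101 + \left(7 - 3\right)) = - (101 + 4) = \left(-1\right) 105 = -105$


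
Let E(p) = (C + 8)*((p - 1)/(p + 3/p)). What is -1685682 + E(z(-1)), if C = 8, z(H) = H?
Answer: -1685674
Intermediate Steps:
E(p) = 16*(-1 + p)/(p + 3/p) (E(p) = (8 + 8)*((p - 1)/(p + 3/p)) = 16*((-1 + p)/(p + 3/p)) = 16*(-1 + p)/(p + 3/p))
-1685682 + E(z(-1)) = -1685682 + 16*(-1)*(-1 - 1)/(3 + (-1)²) = -1685682 + 16*(-1)*(-2)/(3 + 1) = -1685682 + 16*(-1)*(-2)/4 = -1685682 + 16*(-1)*(¼)*(-2) = -1685682 + 8 = -1685674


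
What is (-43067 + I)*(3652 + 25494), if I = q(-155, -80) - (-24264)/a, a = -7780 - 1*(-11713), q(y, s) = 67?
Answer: -28821258336/23 ≈ -1.2531e+9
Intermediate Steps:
a = 3933 (a = -7780 + 11713 = 3933)
I = 31975/437 (I = 67 - (-24264)/3933 = 67 - 1*(-2696/437) = 67 + 2696/437 = 31975/437 ≈ 73.169)
(-43067 + I)*(3652 + 25494) = (-43067 + 31975/437)*(3652 + 25494) = -18788304/437*29146 = -28821258336/23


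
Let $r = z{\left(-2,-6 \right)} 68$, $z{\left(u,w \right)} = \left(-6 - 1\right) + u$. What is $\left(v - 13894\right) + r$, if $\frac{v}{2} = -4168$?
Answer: $-22842$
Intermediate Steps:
$v = -8336$ ($v = 2 \left(-4168\right) = -8336$)
$z{\left(u,w \right)} = -7 + u$
$r = -612$ ($r = \left(-7 - 2\right) 68 = \left(-9\right) 68 = -612$)
$\left(v - 13894\right) + r = \left(-8336 - 13894\right) - 612 = -22230 - 612 = -22842$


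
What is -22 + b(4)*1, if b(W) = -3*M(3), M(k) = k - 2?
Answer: -25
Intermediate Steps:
M(k) = -2 + k
b(W) = -3 (b(W) = -3*(-2 + 3) = -3*1 = -3)
-22 + b(4)*1 = -22 - 3*1 = -22 - 3 = -25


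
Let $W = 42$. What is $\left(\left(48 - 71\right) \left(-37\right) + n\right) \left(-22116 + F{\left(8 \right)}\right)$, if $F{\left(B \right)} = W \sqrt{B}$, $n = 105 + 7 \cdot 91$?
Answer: $-35230788 + 133812 \sqrt{2} \approx -3.5042 \cdot 10^{7}$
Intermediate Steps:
$n = 742$ ($n = 105 + 637 = 742$)
$F{\left(B \right)} = 42 \sqrt{B}$
$\left(\left(48 - 71\right) \left(-37\right) + n\right) \left(-22116 + F{\left(8 \right)}\right) = \left(\left(48 - 71\right) \left(-37\right) + 742\right) \left(-22116 + 42 \sqrt{8}\right) = \left(\left(-23\right) \left(-37\right) + 742\right) \left(-22116 + 42 \cdot 2 \sqrt{2}\right) = \left(851 + 742\right) \left(-22116 + 84 \sqrt{2}\right) = 1593 \left(-22116 + 84 \sqrt{2}\right) = -35230788 + 133812 \sqrt{2}$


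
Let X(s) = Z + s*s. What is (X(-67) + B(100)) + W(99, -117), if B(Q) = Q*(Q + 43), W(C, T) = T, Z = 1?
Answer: 18673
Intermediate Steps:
B(Q) = Q*(43 + Q)
X(s) = 1 + s**2 (X(s) = 1 + s*s = 1 + s**2)
(X(-67) + B(100)) + W(99, -117) = ((1 + (-67)**2) + 100*(43 + 100)) - 117 = ((1 + 4489) + 100*143) - 117 = (4490 + 14300) - 117 = 18790 - 117 = 18673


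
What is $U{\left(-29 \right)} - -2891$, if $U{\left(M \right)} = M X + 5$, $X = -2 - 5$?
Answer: $3099$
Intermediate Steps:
$X = -7$
$U{\left(M \right)} = 5 - 7 M$ ($U{\left(M \right)} = M \left(-7\right) + 5 = - 7 M + 5 = 5 - 7 M$)
$U{\left(-29 \right)} - -2891 = \left(5 - -203\right) - -2891 = \left(5 + 203\right) + 2891 = 208 + 2891 = 3099$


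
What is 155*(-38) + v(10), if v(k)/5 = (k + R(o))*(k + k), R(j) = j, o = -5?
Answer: -5390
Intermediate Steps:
v(k) = 10*k*(-5 + k) (v(k) = 5*((k - 5)*(k + k)) = 5*((-5 + k)*(2*k)) = 5*(2*k*(-5 + k)) = 10*k*(-5 + k))
155*(-38) + v(10) = 155*(-38) + 10*10*(-5 + 10) = -5890 + 10*10*5 = -5890 + 500 = -5390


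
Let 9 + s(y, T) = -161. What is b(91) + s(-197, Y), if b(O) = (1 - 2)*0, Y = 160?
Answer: -170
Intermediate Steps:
s(y, T) = -170 (s(y, T) = -9 - 161 = -170)
b(O) = 0 (b(O) = -1*0 = 0)
b(91) + s(-197, Y) = 0 - 170 = -170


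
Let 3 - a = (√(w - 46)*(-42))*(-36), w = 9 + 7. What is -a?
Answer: -3 + 1512*I*√30 ≈ -3.0 + 8281.6*I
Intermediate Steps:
w = 16
a = 3 - 1512*I*√30 (a = 3 - √(16 - 46)*(-42)*(-36) = 3 - √(-30)*(-42)*(-36) = 3 - (I*√30)*(-42)*(-36) = 3 - (-42*I*√30)*(-36) = 3 - 1512*I*√30 ≈ 3.0 - 8281.6*I)
-a = -(3 - 1512*I*√30) = -3 + 1512*I*√30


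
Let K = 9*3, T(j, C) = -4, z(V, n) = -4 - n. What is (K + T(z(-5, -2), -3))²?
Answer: 529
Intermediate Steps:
K = 27
(K + T(z(-5, -2), -3))² = (27 - 4)² = 23² = 529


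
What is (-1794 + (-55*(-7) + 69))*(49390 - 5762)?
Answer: -58461520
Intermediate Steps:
(-1794 + (-55*(-7) + 69))*(49390 - 5762) = (-1794 + (385 + 69))*43628 = (-1794 + 454)*43628 = -1340*43628 = -58461520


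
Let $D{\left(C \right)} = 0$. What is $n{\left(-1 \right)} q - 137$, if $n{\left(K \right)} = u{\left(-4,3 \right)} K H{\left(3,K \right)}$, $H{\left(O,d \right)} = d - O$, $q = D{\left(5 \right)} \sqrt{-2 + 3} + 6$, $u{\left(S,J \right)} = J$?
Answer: $-65$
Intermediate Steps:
$q = 6$ ($q = 0 \sqrt{-2 + 3} + 6 = 0 \sqrt{1} + 6 = 0 \cdot 1 + 6 = 0 + 6 = 6$)
$n{\left(K \right)} = 3 K \left(-3 + K\right)$ ($n{\left(K \right)} = 3 K \left(K - 3\right) = 3 K \left(-3 + K\right)$)
$n{\left(-1 \right)} q - 137 = 3 \left(-1\right) \left(-3 - 1\right) 6 - 137 = 3 \left(-1\right) \left(-4\right) 6 - 137 = 12 \cdot 6 - 137 = 72 - 137 = -65$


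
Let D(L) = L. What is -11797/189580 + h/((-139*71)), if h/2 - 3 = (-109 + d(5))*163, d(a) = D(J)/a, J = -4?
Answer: 6668416111/1870965020 ≈ 3.5642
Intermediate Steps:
d(a) = -4/a
h = -178944/5 (h = 6 + 2*((-109 - 4/5)*163) = 6 + 2*(-549/5*163) = 6 + 2*(-89487/5) = 6 - 178974/5 = -178944/5 ≈ -35789.)
-11797/189580 + h/((-139*71)) = -11797/189580 - 178944/(5*((-139*71))) = -11797*1/189580 - 178944/5/(-9869) = -11797/189580 - 178944/5*(-1/9869) = -11797/189580 + 178944/49345 = 6668416111/1870965020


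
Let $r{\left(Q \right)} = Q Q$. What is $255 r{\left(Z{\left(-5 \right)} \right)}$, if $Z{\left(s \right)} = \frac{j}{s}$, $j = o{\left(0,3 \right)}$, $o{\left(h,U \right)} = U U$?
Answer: $\frac{4131}{5} \approx 826.2$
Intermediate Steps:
$o{\left(h,U \right)} = U^{2}$
$j = 9$ ($j = 3^{2} = 9$)
$Z{\left(s \right)} = \frac{9}{s}$
$r{\left(Q \right)} = Q^{2}$
$255 r{\left(Z{\left(-5 \right)} \right)} = 255 \left(\frac{9}{-5}\right)^{2} = 255 \left(9 \left(- \frac{1}{5}\right)\right)^{2} = 255 \left(- \frac{9}{5}\right)^{2} = 255 \cdot \frac{81}{25} = \frac{4131}{5}$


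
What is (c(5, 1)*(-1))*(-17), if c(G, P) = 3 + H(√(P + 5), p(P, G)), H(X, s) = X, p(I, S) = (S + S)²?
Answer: 51 + 17*√6 ≈ 92.641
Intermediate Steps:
p(I, S) = 4*S² (p(I, S) = (2*S)² = 4*S²)
c(G, P) = 3 + √(5 + P) (c(G, P) = 3 + √(P + 5) = 3 + √(5 + P))
(c(5, 1)*(-1))*(-17) = ((3 + √(5 + 1))*(-1))*(-17) = ((3 + √6)*(-1))*(-17) = (-3 - √6)*(-17) = 51 + 17*√6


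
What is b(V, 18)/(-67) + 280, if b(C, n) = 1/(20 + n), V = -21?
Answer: 712879/2546 ≈ 280.00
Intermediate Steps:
b(V, 18)/(-67) + 280 = 1/((20 + 18)*(-67)) + 280 = -1/67/38 + 280 = (1/38)*(-1/67) + 280 = -1/2546 + 280 = 712879/2546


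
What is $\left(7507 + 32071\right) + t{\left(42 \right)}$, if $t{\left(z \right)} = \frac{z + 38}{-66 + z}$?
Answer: $\frac{118724}{3} \approx 39575.0$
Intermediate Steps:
$t{\left(z \right)} = \frac{38 + z}{-66 + z}$
$\left(7507 + 32071\right) + t{\left(42 \right)} = \left(7507 + 32071\right) + \frac{38 + 42}{-66 + 42} = 39578 + \frac{1}{-24} \cdot 80 = 39578 - \frac{10}{3} = \frac{118724}{3}$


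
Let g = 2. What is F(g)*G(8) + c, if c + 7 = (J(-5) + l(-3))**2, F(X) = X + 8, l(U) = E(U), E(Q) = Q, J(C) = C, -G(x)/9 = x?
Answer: -663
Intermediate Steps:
G(x) = -9*x
l(U) = U
F(X) = 8 + X
c = 57 (c = -7 + (-5 - 3)**2 = -7 + (-8)**2 = -7 + 64 = 57)
F(g)*G(8) + c = (8 + 2)*(-9*8) + 57 = 10*(-72) + 57 = -720 + 57 = -663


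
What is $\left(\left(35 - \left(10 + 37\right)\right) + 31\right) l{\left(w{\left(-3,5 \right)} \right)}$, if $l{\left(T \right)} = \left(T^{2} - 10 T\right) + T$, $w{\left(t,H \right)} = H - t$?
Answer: $-152$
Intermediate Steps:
$l{\left(T \right)} = T^{2} - 9 T$
$\left(\left(35 - \left(10 + 37\right)\right) + 31\right) l{\left(w{\left(-3,5 \right)} \right)} = \left(\left(35 - \left(10 + 37\right)\right) + 31\right) \left(5 - -3\right) \left(-9 + \left(5 - -3\right)\right) = \left(\left(35 - 47\right) + 31\right) \left(5 + 3\right) \left(-9 + \left(5 + 3\right)\right) = \left(\left(35 - 47\right) + 31\right) 8 \left(-9 + 8\right) = \left(-12 + 31\right) 8 \left(-1\right) = 19 \left(-8\right) = -152$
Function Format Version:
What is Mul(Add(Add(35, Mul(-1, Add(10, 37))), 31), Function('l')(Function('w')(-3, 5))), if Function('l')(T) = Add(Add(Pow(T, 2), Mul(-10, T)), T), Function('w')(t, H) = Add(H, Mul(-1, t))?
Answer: -152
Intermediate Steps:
Function('l')(T) = Add(Pow(T, 2), Mul(-9, T))
Mul(Add(Add(35, Mul(-1, Add(10, 37))), 31), Function('l')(Function('w')(-3, 5))) = Mul(Add(Add(35, Mul(-1, Add(10, 37))), 31), Mul(Add(5, Mul(-1, -3)), Add(-9, Add(5, Mul(-1, -3))))) = Mul(Add(Add(35, Mul(-1, 47)), 31), Mul(Add(5, 3), Add(-9, Add(5, 3)))) = Mul(Add(Add(35, -47), 31), Mul(8, Add(-9, 8))) = Mul(Add(-12, 31), Mul(8, -1)) = Mul(19, -8) = -152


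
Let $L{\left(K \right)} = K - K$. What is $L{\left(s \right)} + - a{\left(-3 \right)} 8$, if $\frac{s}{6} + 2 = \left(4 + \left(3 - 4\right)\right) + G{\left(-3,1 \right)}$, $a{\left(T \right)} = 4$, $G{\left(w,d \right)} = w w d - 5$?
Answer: $-32$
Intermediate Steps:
$G{\left(w,d \right)} = -5 + d w^{2}$ ($G{\left(w,d \right)} = w^{2} d - 5 = d w^{2} - 5 = -5 + d w^{2}$)
$s = 30$ ($s = -12 + 6 \left(\left(4 + \left(3 - 4\right)\right) - \left(5 - \left(-3\right)^{2}\right)\right) = -12 + 6 \left(\left(4 + \left(3 - 4\right)\right) + \left(-5 + 1 \cdot 9\right)\right) = -12 + 6 \left(\left(4 - 1\right) + \left(-5 + 9\right)\right) = -12 + 6 \left(3 + 4\right) = -12 + 6 \cdot 7 = -12 + 42 = 30$)
$L{\left(K \right)} = 0$
$L{\left(s \right)} + - a{\left(-3 \right)} 8 = 0 + \left(-1\right) 4 \cdot 8 = 0 - 32 = -32$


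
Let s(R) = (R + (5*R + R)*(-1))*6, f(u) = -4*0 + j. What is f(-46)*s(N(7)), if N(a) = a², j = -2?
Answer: 2940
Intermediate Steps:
f(u) = -2 (f(u) = -4*0 - 2 = 0 - 2 = -2)
s(R) = -30*R (s(R) = (R + (6*R)*(-1))*6 = (R - 6*R)*6 = -5*R*6 = -30*R)
f(-46)*s(N(7)) = -(-60)*7² = -(-60)*49 = -2*(-1470) = 2940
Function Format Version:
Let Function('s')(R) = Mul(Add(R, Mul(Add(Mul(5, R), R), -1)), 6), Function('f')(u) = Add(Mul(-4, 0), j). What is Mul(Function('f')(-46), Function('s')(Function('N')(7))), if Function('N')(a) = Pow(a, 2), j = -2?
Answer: 2940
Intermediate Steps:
Function('f')(u) = -2 (Function('f')(u) = Add(Mul(-4, 0), -2) = Add(0, -2) = -2)
Function('s')(R) = Mul(-30, R) (Function('s')(R) = Mul(Add(R, Mul(Mul(6, R), -1)), 6) = Mul(Add(R, Mul(-6, R)), 6) = Mul(Mul(-5, R), 6) = Mul(-30, R))
Mul(Function('f')(-46), Function('s')(Function('N')(7))) = Mul(-2, Mul(-30, Pow(7, 2))) = Mul(-2, Mul(-30, 49)) = Mul(-2, -1470) = 2940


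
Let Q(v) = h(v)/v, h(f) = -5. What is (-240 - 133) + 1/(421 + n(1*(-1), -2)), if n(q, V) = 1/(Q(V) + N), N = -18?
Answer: -4867246/13049 ≈ -373.00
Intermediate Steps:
Q(v) = -5/v
n(q, V) = 1/(-18 - 5/V) (n(q, V) = 1/(-5/V - 18) = 1/(-18 - 5/V))
(-240 - 133) + 1/(421 + n(1*(-1), -2)) = (-240 - 133) + 1/(421 - 1*(-2)/(5 + 18*(-2))) = -373 + 1/(421 - 1*(-2)/(5 - 36)) = -373 + 1/(421 - 1*(-2)/(-31)) = -373 + 1/(421 - 1*(-2)*(-1/31)) = -373 + 1/(421 - 2/31) = -373 + 1/(13049/31) = -373 + 31/13049 = -4867246/13049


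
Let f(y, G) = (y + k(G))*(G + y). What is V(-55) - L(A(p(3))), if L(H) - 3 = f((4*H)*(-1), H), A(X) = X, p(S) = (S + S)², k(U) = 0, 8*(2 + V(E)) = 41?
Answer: -124415/8 ≈ -15552.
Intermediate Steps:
V(E) = 25/8 (V(E) = -2 + (⅛)*41 = -2 + 41/8 = 25/8)
p(S) = 4*S² (p(S) = (2*S)² = 4*S²)
f(y, G) = y*(G + y) (f(y, G) = (y + 0)*(G + y) = y*(G + y))
L(H) = 3 + 12*H² (L(H) = 3 + ((4*H)*(-1))*(H + (4*H)*(-1)) = 3 + (-4*H)*(H - 4*H) = 3 + (-4*H)*(-3*H) = 3 + 12*H²)
V(-55) - L(A(p(3))) = 25/8 - (3 + 12*(4*3²)²) = 25/8 - (3 + 12*(4*9)²) = 25/8 - (3 + 12*36²) = 25/8 - (3 + 12*1296) = 25/8 - (3 + 15552) = 25/8 - 1*15555 = 25/8 - 15555 = -124415/8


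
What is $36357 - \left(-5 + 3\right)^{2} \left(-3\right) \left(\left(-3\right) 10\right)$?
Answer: $35997$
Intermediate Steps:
$36357 - \left(-5 + 3\right)^{2} \left(-3\right) \left(\left(-3\right) 10\right) = 36357 - \left(-2\right)^{2} \left(-3\right) \left(-30\right) = 36357 - 4 \left(-3\right) \left(-30\right) = 36357 - \left(-12\right) \left(-30\right) = 36357 - 360 = 35997$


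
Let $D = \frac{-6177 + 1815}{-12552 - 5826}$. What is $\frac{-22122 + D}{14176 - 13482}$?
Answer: $- \frac{67758959}{2125722} \approx -31.876$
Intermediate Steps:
$D = \frac{727}{3063}$ ($D = - \frac{4362}{-18378} = \left(-4362\right) \left(- \frac{1}{18378}\right) = \frac{727}{3063} \approx 0.23735$)
$\frac{-22122 + D}{14176 - 13482} = \frac{-22122 + \frac{727}{3063}}{14176 - 13482} = - \frac{67758959}{3063 \cdot 694} = \left(- \frac{67758959}{3063}\right) \frac{1}{694} = - \frac{67758959}{2125722}$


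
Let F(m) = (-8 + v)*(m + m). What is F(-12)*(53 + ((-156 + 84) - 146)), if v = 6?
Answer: -7920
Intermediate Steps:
F(m) = -4*m (F(m) = (-8 + 6)*(m + m) = -4*m)
F(-12)*(53 + ((-156 + 84) - 146)) = (-4*(-12))*(53 + ((-156 + 84) - 146)) = 48*(53 + (-72 - 146)) = 48*(53 - 218) = 48*(-165) = -7920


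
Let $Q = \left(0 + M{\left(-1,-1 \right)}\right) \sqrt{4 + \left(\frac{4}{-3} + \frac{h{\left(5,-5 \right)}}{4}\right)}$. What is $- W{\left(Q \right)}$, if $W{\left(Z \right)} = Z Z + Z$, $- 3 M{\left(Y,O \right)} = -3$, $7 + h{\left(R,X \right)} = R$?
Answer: $- \frac{13}{6} - \frac{\sqrt{78}}{6} \approx -3.6386$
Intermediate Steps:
$h{\left(R,X \right)} = -7 + R$
$M{\left(Y,O \right)} = 1$ ($M{\left(Y,O \right)} = \left(- \frac{1}{3}\right) \left(-3\right) = 1$)
$Q = \frac{\sqrt{78}}{6}$ ($Q = \left(0 + 1\right) \sqrt{4 + \left(\frac{4}{-3} + \frac{-7 + 5}{4}\right)} = 1 \sqrt{4 + \left(4 \left(- \frac{1}{3}\right) - \frac{1}{2}\right)} = 1 \sqrt{4 - \frac{11}{6}} = 1 \sqrt{\frac{13}{6}} = 1 \frac{\sqrt{78}}{6} = \frac{\sqrt{78}}{6} \approx 1.472$)
$W{\left(Z \right)} = Z + Z^{2}$ ($W{\left(Z \right)} = Z^{2} + Z = Z + Z^{2}$)
$- W{\left(Q \right)} = - \frac{\sqrt{78}}{6} \left(1 + \frac{\sqrt{78}}{6}\right) = - \frac{\sqrt{78} \left(1 + \frac{\sqrt{78}}{6}\right)}{6}$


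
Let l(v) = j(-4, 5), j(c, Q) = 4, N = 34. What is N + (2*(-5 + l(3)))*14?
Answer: 6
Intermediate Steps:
l(v) = 4
N + (2*(-5 + l(3)))*14 = 34 + (2*(-5 + 4))*14 = 34 + (2*(-1))*14 = 34 - 2*14 = 34 - 28 = 6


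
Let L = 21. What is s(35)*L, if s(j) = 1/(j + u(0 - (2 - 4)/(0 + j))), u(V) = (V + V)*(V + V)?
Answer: 8575/14297 ≈ 0.59978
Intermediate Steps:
u(V) = 4*V² (u(V) = (2*V)*(2*V) = 4*V²)
s(j) = 1/(j + 16/j²) (s(j) = 1/(j + 4*(0 - (2 - 4)/(0 + j))²) = 1/(j + 4*(0 - (-2)/j)²) = 1/(j + 4*(0 + 2/j)²) = 1/(j + 4*(2/j)²) = 1/(j + 4*(4/j²)) = 1/(j + 16/j²))
s(35)*L = (35²/(16 + 35³))*21 = (1225/(16 + 42875))*21 = (1225/42891)*21 = 8575/14297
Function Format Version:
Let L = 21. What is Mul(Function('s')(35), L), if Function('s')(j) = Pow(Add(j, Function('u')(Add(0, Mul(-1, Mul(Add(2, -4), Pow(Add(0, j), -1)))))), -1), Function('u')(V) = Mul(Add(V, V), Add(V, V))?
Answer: Rational(8575, 14297) ≈ 0.59978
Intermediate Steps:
Function('u')(V) = Mul(4, Pow(V, 2)) (Function('u')(V) = Mul(Mul(2, V), Mul(2, V)) = Mul(4, Pow(V, 2)))
Function('s')(j) = Pow(Add(j, Mul(16, Pow(j, -2))), -1) (Function('s')(j) = Pow(Add(j, Mul(4, Pow(Add(0, Mul(-1, Mul(Add(2, -4), Pow(Add(0, j), -1)))), 2))), -1) = Pow(Add(j, Mul(4, Pow(Add(0, Mul(-1, Mul(-2, Pow(j, -1)))), 2))), -1) = Pow(Add(j, Mul(4, Pow(Add(0, Mul(2, Pow(j, -1))), 2))), -1) = Pow(Add(j, Mul(4, Pow(Mul(2, Pow(j, -1)), 2))), -1) = Pow(Add(j, Mul(4, Mul(4, Pow(j, -2)))), -1) = Pow(Add(j, Mul(16, Pow(j, -2))), -1))
Mul(Function('s')(35), L) = Mul(Mul(Pow(35, 2), Pow(Add(16, Pow(35, 3)), -1)), 21) = Mul(Mul(1225, Pow(Add(16, 42875), -1)), 21) = Mul(Mul(1225, Pow(42891, -1)), 21) = Mul(Mul(1225, Rational(1, 42891)), 21) = Mul(Rational(1225, 42891), 21) = Rational(8575, 14297)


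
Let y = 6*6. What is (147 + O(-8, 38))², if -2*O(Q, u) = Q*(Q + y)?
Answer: 67081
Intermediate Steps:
y = 36
O(Q, u) = -Q*(36 + Q)/2 (O(Q, u) = -Q*(Q + 36)/2 = -Q*(36 + Q)/2)
(147 + O(-8, 38))² = (147 - ½*(-8)*(36 - 8))² = (147 - ½*(-8)*28)² = (147 + 112)² = 259² = 67081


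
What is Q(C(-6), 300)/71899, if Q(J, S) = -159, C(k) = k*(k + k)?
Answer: -159/71899 ≈ -0.0022114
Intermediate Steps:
C(k) = 2*k² (C(k) = k*(2*k) = 2*k²)
Q(C(-6), 300)/71899 = -159/71899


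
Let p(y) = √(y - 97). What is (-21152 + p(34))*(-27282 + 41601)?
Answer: -302875488 + 42957*I*√7 ≈ -3.0288e+8 + 1.1365e+5*I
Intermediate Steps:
p(y) = √(-97 + y)
(-21152 + p(34))*(-27282 + 41601) = (-21152 + √(-97 + 34))*(-27282 + 41601) = (-21152 + √(-63))*14319 = (-21152 + 3*I*√7)*14319 = -302875488 + 42957*I*√7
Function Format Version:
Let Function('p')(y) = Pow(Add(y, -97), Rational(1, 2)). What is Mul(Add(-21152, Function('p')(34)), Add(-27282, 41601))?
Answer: Add(-302875488, Mul(42957, I, Pow(7, Rational(1, 2)))) ≈ Add(-3.0288e+8, Mul(1.1365e+5, I))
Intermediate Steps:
Function('p')(y) = Pow(Add(-97, y), Rational(1, 2))
Mul(Add(-21152, Function('p')(34)), Add(-27282, 41601)) = Mul(Add(-21152, Pow(Add(-97, 34), Rational(1, 2))), Add(-27282, 41601)) = Mul(Add(-21152, Pow(-63, Rational(1, 2))), 14319) = Mul(Add(-21152, Mul(3, I, Pow(7, Rational(1, 2)))), 14319) = Add(-302875488, Mul(42957, I, Pow(7, Rational(1, 2))))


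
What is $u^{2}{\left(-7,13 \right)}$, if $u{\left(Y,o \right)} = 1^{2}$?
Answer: $1$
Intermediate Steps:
$u{\left(Y,o \right)} = 1$
$u^{2}{\left(-7,13 \right)} = 1^{2} = 1$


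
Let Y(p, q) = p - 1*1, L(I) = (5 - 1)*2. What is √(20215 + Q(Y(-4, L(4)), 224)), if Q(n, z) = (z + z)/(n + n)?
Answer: √504255/5 ≈ 142.02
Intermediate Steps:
L(I) = 8 (L(I) = 4*2 = 8)
Y(p, q) = -1 + p (Y(p, q) = p - 1 = -1 + p)
Q(n, z) = z/n (Q(n, z) = (2*z)/((2*n)) = (2*z)*(1/(2*n)) = z/n)
√(20215 + Q(Y(-4, L(4)), 224)) = √(20215 + 224/(-1 - 4)) = √(20215 + 224/(-5)) = √(20215 + 224*(-⅕)) = √(20215 - 224/5) = √(100851/5) = √504255/5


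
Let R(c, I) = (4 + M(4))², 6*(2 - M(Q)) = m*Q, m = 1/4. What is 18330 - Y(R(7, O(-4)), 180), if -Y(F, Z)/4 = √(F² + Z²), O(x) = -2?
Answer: 18330 + 5*√1739641/9 ≈ 19063.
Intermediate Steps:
m = ¼ ≈ 0.25000
M(Q) = 2 - Q/24
R(c, I) = 1225/36 (R(c, I) = (4 + (2 - 1/24*4))² = (4 + (2 - ⅙))² = (4 + 11/6)² = (35/6)² = 1225/36)
Y(F, Z) = -4*√(F² + Z²)
18330 - Y(R(7, O(-4)), 180) = 18330 - (-4)*√((1225/36)² + 180²) = 18330 - (-4)*√(1500625/1296 + 32400) = 18330 - (-4)*√(43491025/1296) = 18330 - (-4)*5*√1739641/36 = 18330 - (-5)*√1739641/9 = 18330 + 5*√1739641/9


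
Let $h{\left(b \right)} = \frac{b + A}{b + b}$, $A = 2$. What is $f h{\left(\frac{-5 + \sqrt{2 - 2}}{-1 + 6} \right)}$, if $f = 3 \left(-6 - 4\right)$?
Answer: $15$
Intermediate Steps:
$f = -30$ ($f = 3 \left(-10\right) = -30$)
$h{\left(b \right)} = \frac{2 + b}{2 b}$ ($h{\left(b \right)} = \frac{b + 2}{b + b} = \frac{2 + b}{2 b}$)
$f h{\left(\frac{-5 + \sqrt{2 - 2}}{-1 + 6} \right)} = - 30 \frac{2 + \frac{-5 + \sqrt{2 - 2}}{-1 + 6}}{2 \frac{-5 + \sqrt{2 - 2}}{-1 + 6}} = - 30 \frac{2 + \frac{-5 + \sqrt{0}}{5}}{2 \frac{-5 + \sqrt{0}}{5}} = - 30 \frac{2 + \left(-5 + 0\right) \frac{1}{5}}{2 \left(-5 + 0\right) \frac{1}{5}} = - 30 \frac{2 - 1}{2 \left(\left(-5\right) \frac{1}{5}\right)} = - 30 \frac{2 - 1}{2 \left(-1\right)} = - 30 \cdot \frac{1}{2} \left(-1\right) 1 = \left(-30\right) \left(- \frac{1}{2}\right) = 15$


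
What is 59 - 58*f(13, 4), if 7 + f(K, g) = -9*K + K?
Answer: 6497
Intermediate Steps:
f(K, g) = -7 - 8*K (f(K, g) = -7 + (-9*K + K) = -7 - 8*K)
59 - 58*f(13, 4) = 59 - 58*(-7 - 8*13) = 59 - 58*(-7 - 104) = 59 - 58*(-111) = 59 + 6438 = 6497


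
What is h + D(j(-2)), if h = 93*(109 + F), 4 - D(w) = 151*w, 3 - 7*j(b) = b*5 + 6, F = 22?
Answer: 12036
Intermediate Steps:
j(b) = -3/7 - 5*b/7 (j(b) = 3/7 - (b*5 + 6)/7 = 3/7 - (5*b + 6)/7 = 3/7 - (6 + 5*b)/7 = 3/7 + (-6/7 - 5*b/7) = -3/7 - 5*b/7)
D(w) = 4 - 151*w
h = 12183 (h = 93*(109 + 22) = 93*131 = 12183)
h + D(j(-2)) = 12183 + (4 - 151*(-3/7 - 5/7*(-2))) = 12183 + (4 - 151*(-3/7 + 10/7)) = 12183 + (4 - 151*1) = 12183 + (4 - 151) = 12183 - 147 = 12036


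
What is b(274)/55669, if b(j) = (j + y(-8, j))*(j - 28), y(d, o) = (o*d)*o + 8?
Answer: -147680196/55669 ≈ -2652.8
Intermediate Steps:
y(d, o) = 8 + d*o² (y(d, o) = (d*o)*o + 8 = d*o² + 8 = 8 + d*o²)
b(j) = (-28 + j)*(8 + j - 8*j²) (b(j) = (j + (8 - 8*j²))*(j - 28) = (8 + j - 8*j²)*(-28 + j) = (-28 + j)*(8 + j - 8*j²))
b(274)/55669 = (-224 - 20*274 - 8*274³ + 225*274²)/55669 = (-224 - 5480 - 8*20570824 + 225*75076)*(1/55669) = (-224 - 5480 - 164566592 + 16892100)*(1/55669) = -147680196*1/55669 = -147680196/55669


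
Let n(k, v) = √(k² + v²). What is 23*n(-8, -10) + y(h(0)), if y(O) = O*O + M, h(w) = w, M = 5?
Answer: 5 + 46*√41 ≈ 299.54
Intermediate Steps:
y(O) = 5 + O² (y(O) = O*O + 5 = O² + 5 = 5 + O²)
23*n(-8, -10) + y(h(0)) = 23*√((-8)² + (-10)²) + (5 + 0²) = 23*√(64 + 100) + (5 + 0) = 23*√164 + 5 = 23*(2*√41) + 5 = 46*√41 + 5 = 5 + 46*√41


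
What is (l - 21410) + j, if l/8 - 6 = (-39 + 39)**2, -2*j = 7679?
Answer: -50403/2 ≈ -25202.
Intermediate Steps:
j = -7679/2 (j = -1/2*7679 = -7679/2 ≈ -3839.5)
l = 48 (l = 48 + 8*(-39 + 39)**2 = 48 + 8*0**2 = 48 + 8*0 = 48 + 0 = 48)
(l - 21410) + j = (48 - 21410) - 7679/2 = -21362 - 7679/2 = -50403/2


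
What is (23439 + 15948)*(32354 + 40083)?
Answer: 2853076119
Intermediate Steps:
(23439 + 15948)*(32354 + 40083) = 39387*72437 = 2853076119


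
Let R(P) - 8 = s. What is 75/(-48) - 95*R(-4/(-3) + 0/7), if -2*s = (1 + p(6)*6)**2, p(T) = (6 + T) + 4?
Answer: 7138655/16 ≈ 4.4617e+5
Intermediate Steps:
p(T) = 10 + T
s = -9409/2 (s = -(1 + (10 + 6)*6)**2/2 = -(1 + 16*6)**2/2 = -(1 + 96)**2/2 = -1/2*97**2 = -1/2*9409 = -9409/2 ≈ -4704.5)
R(P) = -9393/2 (R(P) = 8 - 9409/2 = -9393/2)
75/(-48) - 95*R(-4/(-3) + 0/7) = 75/(-48) - 95*(-9393/2) = 75*(-1/48) + 892335/2 = -25/16 + 892335/2 = 7138655/16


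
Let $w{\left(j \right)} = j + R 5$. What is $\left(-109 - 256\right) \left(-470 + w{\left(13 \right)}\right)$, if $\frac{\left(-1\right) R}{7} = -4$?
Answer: $115705$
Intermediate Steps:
$R = 28$ ($R = \left(-7\right) \left(-4\right) = 28$)
$w{\left(j \right)} = 140 + j$ ($w{\left(j \right)} = j + 28 \cdot 5 = j + 140 = 140 + j$)
$\left(-109 - 256\right) \left(-470 + w{\left(13 \right)}\right) = \left(-109 - 256\right) \left(-470 + \left(140 + 13\right)\right) = - 365 \left(-470 + 153\right) = \left(-365\right) \left(-317\right) = 115705$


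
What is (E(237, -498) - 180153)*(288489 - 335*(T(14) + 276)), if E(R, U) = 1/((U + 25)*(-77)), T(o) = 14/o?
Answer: -1284017298913928/36421 ≈ -3.5255e+10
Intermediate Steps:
E(R, U) = -1/(77*(25 + U)) (E(R, U) = -1/77/(25 + U) = -1/(77*(25 + U)))
(E(237, -498) - 180153)*(288489 - 335*(T(14) + 276)) = (-1/(1925 + 77*(-498)) - 180153)*(288489 - 335*(14/14 + 276)) = (-1/(1925 - 38346) - 180153)*(288489 - 335*(14*(1/14) + 276)) = (-1/(-36421) - 180153)*(288489 - 335*(1 + 276)) = (-1*(-1/36421) - 180153)*(288489 - 335*277) = (1/36421 - 180153)*(288489 - 92795) = -6561352412/36421*195694 = -1284017298913928/36421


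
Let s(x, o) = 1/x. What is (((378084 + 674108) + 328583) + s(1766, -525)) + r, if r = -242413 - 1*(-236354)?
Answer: 2427748457/1766 ≈ 1.3747e+6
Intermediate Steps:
r = -6059 (r = -242413 + 236354 = -6059)
(((378084 + 674108) + 328583) + s(1766, -525)) + r = (((378084 + 674108) + 328583) + 1/1766) - 6059 = ((1052192 + 328583) + 1/1766) - 6059 = (1380775 + 1/1766) - 6059 = 2438448651/1766 - 6059 = 2427748457/1766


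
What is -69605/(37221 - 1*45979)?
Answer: 69605/8758 ≈ 7.9476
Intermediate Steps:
-69605/(37221 - 1*45979) = -69605/(37221 - 45979) = -69605/(-8758) = -69605*(-1/8758) = 69605/8758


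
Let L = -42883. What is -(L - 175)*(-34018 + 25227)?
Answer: -378522878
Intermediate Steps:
-(L - 175)*(-34018 + 25227) = -(-42883 - 175)*(-34018 + 25227) = -(-43058)*(-8791) = -1*378522878 = -378522878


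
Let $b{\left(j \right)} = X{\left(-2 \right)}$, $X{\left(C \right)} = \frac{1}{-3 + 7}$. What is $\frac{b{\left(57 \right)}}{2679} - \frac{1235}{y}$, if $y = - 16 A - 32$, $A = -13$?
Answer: $- \frac{3308521}{471504} \approx -7.017$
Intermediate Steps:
$X{\left(C \right)} = \frac{1}{4}$
$b{\left(j \right)} = \frac{1}{4}$
$y = 176$ ($y = \left(-16\right) \left(-13\right) - 32 = 208 - 32 = 176$)
$\frac{b{\left(57 \right)}}{2679} - \frac{1235}{y} = \frac{1}{4 \cdot 2679} - \frac{1235}{176} = \frac{1}{4} \cdot \frac{1}{2679} - \frac{1235}{176} = \frac{1}{10716} - \frac{1235}{176} = - \frac{3308521}{471504}$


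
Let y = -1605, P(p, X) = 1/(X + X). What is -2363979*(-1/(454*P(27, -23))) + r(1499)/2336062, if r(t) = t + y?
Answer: -63507617385058/265143037 ≈ -2.3952e+5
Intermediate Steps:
P(p, X) = 1/(2*X)
r(t) = -1605 + t (r(t) = t - 1605 = -1605 + t)
-2363979*(-1/(454*P(27, -23))) + r(1499)/2336062 = -2363979/((-227/(-23))) + (-1605 + 1499)/2336062 = -2363979/((-227*(-1)/23)) - 106*1/2336062 = -2363979/((-454*(-1/46))) - 53/1168031 = -2363979/227/23 - 53/1168031 = -2363979*23/227 - 53/1168031 = -54371517/227 - 53/1168031 = -63507617385058/265143037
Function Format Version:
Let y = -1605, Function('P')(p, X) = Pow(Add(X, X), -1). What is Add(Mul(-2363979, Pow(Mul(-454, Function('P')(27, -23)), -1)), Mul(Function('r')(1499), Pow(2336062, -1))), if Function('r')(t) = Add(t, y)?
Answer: Rational(-63507617385058, 265143037) ≈ -2.3952e+5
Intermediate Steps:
Function('P')(p, X) = Mul(Rational(1, 2), Pow(X, -1)) (Function('P')(p, X) = Pow(Mul(2, X), -1) = Mul(Rational(1, 2), Pow(X, -1)))
Function('r')(t) = Add(-1605, t) (Function('r')(t) = Add(t, -1605) = Add(-1605, t))
Add(Mul(-2363979, Pow(Mul(-454, Function('P')(27, -23)), -1)), Mul(Function('r')(1499), Pow(2336062, -1))) = Add(Mul(-2363979, Pow(Mul(-454, Mul(Rational(1, 2), Pow(-23, -1))), -1)), Mul(Add(-1605, 1499), Pow(2336062, -1))) = Add(Mul(-2363979, Pow(Mul(-454, Mul(Rational(1, 2), Rational(-1, 23))), -1)), Mul(-106, Rational(1, 2336062))) = Add(Mul(-2363979, Pow(Mul(-454, Rational(-1, 46)), -1)), Rational(-53, 1168031)) = Add(Mul(-2363979, Pow(Rational(227, 23), -1)), Rational(-53, 1168031)) = Add(Mul(-2363979, Rational(23, 227)), Rational(-53, 1168031)) = Add(Rational(-54371517, 227), Rational(-53, 1168031)) = Rational(-63507617385058, 265143037)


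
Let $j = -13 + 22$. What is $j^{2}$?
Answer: $81$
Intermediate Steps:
$j = 9$
$j^{2} = 9^{2} = 81$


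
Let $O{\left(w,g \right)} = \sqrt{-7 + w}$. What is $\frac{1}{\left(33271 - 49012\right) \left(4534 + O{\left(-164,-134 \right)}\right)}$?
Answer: $\frac{i}{15741 \left(- 4534 i + 3 \sqrt{19}\right)} \approx -1.4011 \cdot 10^{-8} + 4.0411 \cdot 10^{-11} i$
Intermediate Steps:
$\frac{1}{\left(33271 - 49012\right) \left(4534 + O{\left(-164,-134 \right)}\right)} = \frac{1}{\left(33271 - 49012\right) \left(4534 + \sqrt{-7 - 164}\right)} = \frac{1}{\left(-15741\right) \left(4534 + \sqrt{-171}\right)} = \frac{1}{\left(-15741\right) \left(4534 + 3 i \sqrt{19}\right)} = \frac{1}{-71369694 - 47223 i \sqrt{19}}$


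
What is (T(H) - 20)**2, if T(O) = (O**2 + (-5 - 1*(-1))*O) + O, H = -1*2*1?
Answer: 100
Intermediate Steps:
H = -2 (H = -2*1 = -2)
T(O) = O**2 - 3*O (T(O) = (O**2 + (-5 + 1)*O) + O = (O**2 - 4*O) + O = O**2 - 3*O)
(T(H) - 20)**2 = (-2*(-3 - 2) - 20)**2 = (-2*(-5) - 20)**2 = (10 - 20)**2 = (-10)**2 = 100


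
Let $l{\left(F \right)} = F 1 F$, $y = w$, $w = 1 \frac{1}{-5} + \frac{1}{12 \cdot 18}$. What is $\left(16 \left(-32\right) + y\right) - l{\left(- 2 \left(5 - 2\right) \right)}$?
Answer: $- \frac{592051}{1080} \approx -548.2$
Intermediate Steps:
$w = - \frac{211}{1080}$ ($w = 1 \left(- \frac{1}{5}\right) + \frac{1}{12} \cdot \frac{1}{18} = - \frac{1}{5} + \frac{1}{216} = - \frac{211}{1080} \approx -0.19537$)
$y = - \frac{211}{1080} \approx -0.19537$
$l{\left(F \right)} = F^{2}$ ($l{\left(F \right)} = F F = F^{2}$)
$\left(16 \left(-32\right) + y\right) - l{\left(- 2 \left(5 - 2\right) \right)} = \left(16 \left(-32\right) - \frac{211}{1080}\right) - \left(- 2 \left(5 - 2\right)\right)^{2} = \left(-512 - \frac{211}{1080}\right) - \left(\left(-2\right) 3\right)^{2} = - \frac{553171}{1080} - \left(-6\right)^{2} = - \frac{553171}{1080} - 36 = - \frac{592051}{1080}$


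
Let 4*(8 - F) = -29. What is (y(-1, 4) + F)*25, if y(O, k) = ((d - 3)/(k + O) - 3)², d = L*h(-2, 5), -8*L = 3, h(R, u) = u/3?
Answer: 474625/576 ≈ 824.00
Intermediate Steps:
F = 61/4 (F = 8 - ¼*(-29) = 8 + 29/4 = 61/4 ≈ 15.250)
h(R, u) = u/3 (h(R, u) = u*(⅓) = u/3)
L = -3/8 (L = -⅛*3 = -3/8 ≈ -0.37500)
d = -5/8 ≈ -0.62500
y(O, k) = (-3 - 29/(8*(O + k)))² (y(O, k) = ((-5/8 - 3)/(k + O) - 3)² = (-29/(8*(O + k)) - 3)² = (-3 - 29/(8*(O + k)))²)
(y(-1, 4) + F)*25 = ((29 + 24*(-1) + 24*4)²/(64*(-1 + 4)²) + 61/4)*25 = ((1/64)*(29 - 24 + 96)²/3² + 61/4)*25 = ((1/64)*(⅑)*101² + 61/4)*25 = ((1/64)*(⅑)*10201 + 61/4)*25 = (10201/576 + 61/4)*25 = (18985/576)*25 = 474625/576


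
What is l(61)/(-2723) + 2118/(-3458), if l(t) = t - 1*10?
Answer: -424548/672581 ≈ -0.63122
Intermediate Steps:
l(t) = -10 + t (l(t) = t - 10 = -10 + t)
l(61)/(-2723) + 2118/(-3458) = (-10 + 61)/(-2723) + 2118/(-3458) = 51*(-1/2723) + 2118*(-1/3458) = -51/2723 - 1059/1729 = -424548/672581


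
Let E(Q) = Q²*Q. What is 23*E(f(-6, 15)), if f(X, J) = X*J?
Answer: -16767000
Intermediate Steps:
f(X, J) = J*X
E(Q) = Q³
23*E(f(-6, 15)) = 23*(15*(-6))³ = 23*(-90)³ = 23*(-729000) = -16767000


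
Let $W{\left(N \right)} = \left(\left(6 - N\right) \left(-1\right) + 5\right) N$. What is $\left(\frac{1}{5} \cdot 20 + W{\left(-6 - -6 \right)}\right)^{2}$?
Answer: $16$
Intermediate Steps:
$W{\left(N \right)} = N \left(-1 + N\right)$ ($W{\left(N \right)} = \left(\left(-6 + N\right) + 5\right) N = \left(-1 + N\right) N = N \left(-1 + N\right)$)
$\left(\frac{1}{5} \cdot 20 + W{\left(-6 - -6 \right)}\right)^{2} = \left(\frac{1}{5} \cdot 20 + \left(-6 - -6\right) \left(-1 - 0\right)\right)^{2} = \left(\frac{1}{5} \cdot 20 + \left(-6 + 6\right) \left(-1 + \left(-6 + 6\right)\right)\right)^{2} = \left(4 + 0 \left(-1 + 0\right)\right)^{2} = \left(4 + 0 \left(-1\right)\right)^{2} = \left(4 + 0\right)^{2} = 4^{2} = 16$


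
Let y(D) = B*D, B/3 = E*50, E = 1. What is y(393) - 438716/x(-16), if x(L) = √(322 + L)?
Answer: 58950 - 219358*√34/51 ≈ 33870.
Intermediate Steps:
B = 150 (B = 3*(1*50) = 3*50 = 150)
y(D) = 150*D
y(393) - 438716/x(-16) = 150*393 - 438716/√(322 - 16) = 58950 - 438716*√34/102 = 58950 - 219358*√34/51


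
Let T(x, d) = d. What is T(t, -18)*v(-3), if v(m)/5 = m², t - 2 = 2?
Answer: -810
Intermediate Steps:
t = 4 (t = 2 + 2 = 4)
v(m) = 5*m²
T(t, -18)*v(-3) = -90*(-3)² = -90*9 = -18*45 = -810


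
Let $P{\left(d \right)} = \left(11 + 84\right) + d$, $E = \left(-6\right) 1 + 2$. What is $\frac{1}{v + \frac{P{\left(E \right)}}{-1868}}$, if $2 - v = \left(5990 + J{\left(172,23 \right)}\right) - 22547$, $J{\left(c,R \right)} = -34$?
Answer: $\frac{1868}{30995633} \approx 6.0267 \cdot 10^{-5}$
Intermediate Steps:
$E = -4$ ($E = -6 + 2 = -4$)
$P{\left(d \right)} = 95 + d$
$v = 16593$ ($v = 2 - \left(\left(5990 - 34\right) - 22547\right) = 2 - \left(5956 - 22547\right) = 2 - -16591 = 2 + 16591 = 16593$)
$\frac{1}{v + \frac{P{\left(E \right)}}{-1868}} = \frac{1}{16593 + \frac{95 - 4}{-1868}} = \frac{1}{16593 + 91 \left(- \frac{1}{1868}\right)} = \frac{1}{16593 - \frac{91}{1868}} = \frac{1}{\frac{30995633}{1868}} = \frac{1868}{30995633}$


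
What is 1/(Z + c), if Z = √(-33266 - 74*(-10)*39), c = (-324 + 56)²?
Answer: 35912/2579345691 - I*√4406/5158691382 ≈ 1.3923e-5 - 1.2867e-8*I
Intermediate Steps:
c = 71824 (c = (-268)² = 71824)
Z = I*√4406 (Z = √(-33266 + 740*39) = √(-33266 + 28860) = √(-4406) = I*√4406 ≈ 66.378*I)
1/(Z + c) = 1/(I*√4406 + 71824) = 1/(71824 + I*√4406)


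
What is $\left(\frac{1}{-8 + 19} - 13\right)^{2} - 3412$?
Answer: $- \frac{392688}{121} \approx -3245.4$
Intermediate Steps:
$\left(\frac{1}{-8 + 19} - 13\right)^{2} - 3412 = \left(\frac{1}{11} - 13\right)^{2} - 3412 = \left(- \frac{142}{11}\right)^{2} - 3412 = \frac{20164}{121} - 3412 = - \frac{392688}{121}$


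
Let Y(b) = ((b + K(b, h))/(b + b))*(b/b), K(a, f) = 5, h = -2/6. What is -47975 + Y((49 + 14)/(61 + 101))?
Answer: -671553/14 ≈ -47968.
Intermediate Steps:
h = -1/3 (h = -2*1/6 = -1/3 ≈ -0.33333)
Y(b) = (5 + b)/(2*b) (Y(b) = ((b + 5)/(b + b))*(b/b) = ((5 + b)/((2*b)))*1 = ((5 + b)*(1/(2*b)))*1 = ((5 + b)/(2*b))*1 = (5 + b)/(2*b))
-47975 + Y((49 + 14)/(61 + 101)) = -47975 + (5 + (49 + 14)/(61 + 101))/(2*(((49 + 14)/(61 + 101)))) = -47975 + (5 + 63/162)/(2*((63/162))) = -47975 + (5 + 63*(1/162))/(2*((63*(1/162)))) = -47975 + (5 + 7/18)/(2*(7/18)) = -47975 + (1/2)*(18/7)*(97/18) = -47975 + 97/14 = -671553/14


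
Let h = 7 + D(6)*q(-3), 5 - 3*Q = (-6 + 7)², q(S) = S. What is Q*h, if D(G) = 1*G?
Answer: -44/3 ≈ -14.667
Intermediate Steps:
D(G) = G
Q = 4/3 (Q = 5/3 - (-6 + 7)²/3 = 5/3 - ⅓*1² = 5/3 - ⅓*1 = 5/3 - ⅓ = 4/3 ≈ 1.3333)
h = -11 (h = 7 + 6*(-3) = 7 - 18 = -11)
Q*h = (4/3)*(-11) = -44/3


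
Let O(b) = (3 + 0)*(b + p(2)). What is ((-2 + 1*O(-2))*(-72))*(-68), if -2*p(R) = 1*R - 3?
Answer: -31824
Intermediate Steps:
p(R) = 3/2 - R/2 (p(R) = -(1*R - 3)/2 = -(R - 3)/2 = -(-3 + R)/2 = 3/2 - R/2)
O(b) = 3/2 + 3*b (O(b) = (3 + 0)*(b + (3/2 - ½*2)) = 3*(b + (3/2 - 1)) = 3*(b + ½) = 3*(½ + b) = 3/2 + 3*b)
((-2 + 1*O(-2))*(-72))*(-68) = ((-2 + 1*(3/2 + 3*(-2)))*(-72))*(-68) = ((-2 + 1*(3/2 - 6))*(-72))*(-68) = ((-2 + 1*(-9/2))*(-72))*(-68) = ((-2 - 9/2)*(-72))*(-68) = -13/2*(-72)*(-68) = 468*(-68) = -31824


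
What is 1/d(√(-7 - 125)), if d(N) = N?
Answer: -I*√33/66 ≈ -0.087039*I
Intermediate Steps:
1/d(√(-7 - 125)) = 1/(√(-7 - 125)) = 1/(√(-132)) = 1/(2*I*√33) = -I*√33/66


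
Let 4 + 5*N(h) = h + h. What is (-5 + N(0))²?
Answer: 841/25 ≈ 33.640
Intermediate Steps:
N(h) = -⅘ + 2*h/5 (N(h) = -⅘ + (h + h)/5 = -⅘ + (2*h)/5 = -⅘ + 2*h/5)
(-5 + N(0))² = (-5 + (-⅘ + (⅖)*0))² = (-5 + (-⅘ + 0))² = (-5 - ⅘)² = (-29/5)² = 841/25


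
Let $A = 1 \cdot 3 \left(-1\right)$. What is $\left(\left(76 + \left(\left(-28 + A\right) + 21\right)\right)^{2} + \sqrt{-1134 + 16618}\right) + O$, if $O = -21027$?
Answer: $-16671 + 14 \sqrt{79} \approx -16547.0$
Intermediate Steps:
$A = -3$ ($A = 3 \left(-1\right) = -3$)
$\left(\left(76 + \left(\left(-28 + A\right) + 21\right)\right)^{2} + \sqrt{-1134 + 16618}\right) + O = \left(\left(76 + \left(\left(-28 - 3\right) + 21\right)\right)^{2} + \sqrt{-1134 + 16618}\right) - 21027 = \left(\left(76 + \left(-31 + 21\right)\right)^{2} + \sqrt{15484}\right) - 21027 = \left(\left(76 - 10\right)^{2} + 14 \sqrt{79}\right) - 21027 = \left(66^{2} + 14 \sqrt{79}\right) - 21027 = \left(4356 + 14 \sqrt{79}\right) - 21027 = -16671 + 14 \sqrt{79}$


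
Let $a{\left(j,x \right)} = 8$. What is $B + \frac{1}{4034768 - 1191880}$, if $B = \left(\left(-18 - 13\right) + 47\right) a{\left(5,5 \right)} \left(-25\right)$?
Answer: $- \frac{9097241599}{2842888} \approx -3200.0$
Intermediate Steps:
$B = -3200$ ($B = \left(\left(-18 - 13\right) + 47\right) 8 \left(-25\right) = \left(-31 + 47\right) 8 \left(-25\right) = 16 \cdot 8 \left(-25\right) = 128 \left(-25\right) = -3200$)
$B + \frac{1}{4034768 - 1191880} = -3200 + \frac{1}{4034768 - 1191880} = -3200 + \frac{1}{2842888} = - \frac{9097241599}{2842888}$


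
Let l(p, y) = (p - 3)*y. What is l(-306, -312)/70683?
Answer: 32136/23561 ≈ 1.3639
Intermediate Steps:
l(p, y) = y*(-3 + p) (l(p, y) = (-3 + p)*y = y*(-3 + p))
l(-306, -312)/70683 = -312*(-3 - 306)/70683 = -312*(-309)*(1/70683) = 96408*(1/70683) = 32136/23561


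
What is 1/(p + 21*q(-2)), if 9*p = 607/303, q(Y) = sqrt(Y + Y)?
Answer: 1655289/13118405605 - 312334218*I/13118405605 ≈ 0.00012618 - 0.023809*I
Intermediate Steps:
q(Y) = sqrt(2)*sqrt(Y) (q(Y) = sqrt(2*Y) = sqrt(2)*sqrt(Y))
p = 607/2727 (p = (607/303)/9 = (607*(1/303))/9 = (1/9)*(607/303) = 607/2727 ≈ 0.22259)
1/(p + 21*q(-2)) = 1/(607/2727 + 21*(sqrt(2)*sqrt(-2))) = 1/(607/2727 + 21*(sqrt(2)*(I*sqrt(2)))) = 1/(607/2727 + 21*(2*I)) = 1/(607/2727 + 42*I) = 7436529*(607/2727 - 42*I)/13118405605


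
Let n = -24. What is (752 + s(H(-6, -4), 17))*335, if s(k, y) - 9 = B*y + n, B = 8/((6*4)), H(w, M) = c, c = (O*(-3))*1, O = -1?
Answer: 746380/3 ≈ 2.4879e+5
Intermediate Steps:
c = 3 (c = -1*(-3)*1 = 3*1 = 3)
H(w, M) = 3
B = ⅓ (B = 8/24 = 8*(1/24) = ⅓ ≈ 0.33333)
s(k, y) = -15 + y/3 (s(k, y) = 9 + (y/3 - 24) = 9 + (-24 + y/3) = -15 + y/3)
(752 + s(H(-6, -4), 17))*335 = (752 + (-15 + (⅓)*17))*335 = (752 + (-15 + 17/3))*335 = (752 - 28/3)*335 = (2228/3)*335 = 746380/3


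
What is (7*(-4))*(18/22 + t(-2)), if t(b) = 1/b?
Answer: -98/11 ≈ -8.9091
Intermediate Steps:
(7*(-4))*(18/22 + t(-2)) = (7*(-4))*(18/22 + 1/(-2)) = -28*(18*(1/22) - 1/2) = -28*(9/11 - 1/2) = -28*7/22 = -98/11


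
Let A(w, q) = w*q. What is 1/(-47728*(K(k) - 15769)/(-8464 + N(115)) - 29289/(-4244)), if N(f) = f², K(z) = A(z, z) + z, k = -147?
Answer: -20205684/1153021154047 ≈ -1.7524e-5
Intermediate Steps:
A(w, q) = q*w
K(z) = z + z² (K(z) = z*z + z = z² + z = z + z²)
1/(-47728*(K(k) - 15769)/(-8464 + N(115)) - 29289/(-4244)) = 1/(-47728*(-147*(1 - 147) - 15769)/(-8464 + 115²) - 29289/(-4244)) = 1/(-47728*(-147*(-146) - 15769)/(-8464 + 13225) - 29289*(-1/4244)) = 1/(-47728/(4761/(21462 - 15769)) + 29289/4244) = 1/(-47728/(4761/5693) + 29289/4244) = 1/(-47728/(4761*(1/5693)) + 29289/4244) = 1/(-47728/4761/5693 + 29289/4244) = 1/(-47728*5693/4761 + 29289/4244) = 1/(-271715504/4761 + 29289/4244) = 1/(-1153021154047/20205684) = -20205684/1153021154047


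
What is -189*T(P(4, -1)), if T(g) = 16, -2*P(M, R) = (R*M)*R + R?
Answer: -3024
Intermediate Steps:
P(M, R) = -R/2 - M*R²/2 (P(M, R) = -((R*M)*R + R)/2 = -((M*R)*R + R)/2 = -(M*R² + R)/2 = -(R + M*R²)/2 = -R/2 - M*R²/2)
-189*T(P(4, -1)) = -189*16 = -3024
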